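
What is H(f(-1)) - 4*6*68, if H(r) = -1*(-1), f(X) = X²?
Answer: -1631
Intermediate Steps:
H(r) = 1
H(f(-1)) - 4*6*68 = 1 - 4*6*68 = 1 - 24*68 = 1 - 1632 = -1631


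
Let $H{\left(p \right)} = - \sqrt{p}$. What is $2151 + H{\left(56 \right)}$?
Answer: $2151 - 2 \sqrt{14} \approx 2143.5$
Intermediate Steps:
$2151 + H{\left(56 \right)} = 2151 - \sqrt{56} = 2151 - 2 \sqrt{14}$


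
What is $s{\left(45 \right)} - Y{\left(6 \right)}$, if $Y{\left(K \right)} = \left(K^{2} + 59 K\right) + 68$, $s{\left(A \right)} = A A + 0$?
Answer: $1567$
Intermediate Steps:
$s{\left(A \right)} = A^{2}$ ($s{\left(A \right)} = A^{2} + 0 = A^{2}$)
$Y{\left(K \right)} = 68 + K^{2} + 59 K$
$s{\left(45 \right)} - Y{\left(6 \right)} = 45^{2} - \left(68 + 6^{2} + 59 \cdot 6\right) = 2025 - \left(68 + 36 + 354\right) = 2025 - 458 = 1567$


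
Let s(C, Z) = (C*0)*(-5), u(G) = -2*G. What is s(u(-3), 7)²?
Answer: 0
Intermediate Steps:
s(C, Z) = 0 (s(C, Z) = 0*(-5) = 0)
s(u(-3), 7)² = 0² = 0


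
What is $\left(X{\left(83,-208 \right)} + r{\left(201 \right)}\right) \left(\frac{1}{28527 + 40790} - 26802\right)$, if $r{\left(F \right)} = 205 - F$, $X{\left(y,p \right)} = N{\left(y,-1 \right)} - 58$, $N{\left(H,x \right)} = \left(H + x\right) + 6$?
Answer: $- \frac{63166363922}{69317} \approx -9.1127 \cdot 10^{5}$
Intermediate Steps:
$N{\left(H,x \right)} = 6 + H + x$
$X{\left(y,p \right)} = -53 + y$ ($X{\left(y,p \right)} = \left(6 + y - 1\right) - 58 = \left(5 + y\right) - 58 = -53 + y$)
$\left(X{\left(83,-208 \right)} + r{\left(201 \right)}\right) \left(\frac{1}{28527 + 40790} - 26802\right) = \left(\left(-53 + 83\right) + \left(205 - 201\right)\right) \left(\frac{1}{28527 + 40790} - 26802\right) = \left(30 + \left(205 - 201\right)\right) \left(\frac{1}{69317} - 26802\right) = \left(30 + 4\right) \left(\frac{1}{69317} - 26802\right) = 34 \left(- \frac{1857834233}{69317}\right) = - \frac{63166363922}{69317}$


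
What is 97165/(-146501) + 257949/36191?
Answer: 34273287934/5302017691 ≈ 6.4642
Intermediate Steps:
97165/(-146501) + 257949/36191 = 97165*(-1/146501) + 257949*(1/36191) = -97165/146501 + 257949/36191 = 34273287934/5302017691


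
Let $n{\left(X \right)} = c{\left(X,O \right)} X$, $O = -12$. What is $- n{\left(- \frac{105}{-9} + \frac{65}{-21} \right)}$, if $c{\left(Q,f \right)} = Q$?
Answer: $- \frac{3600}{49} \approx -73.469$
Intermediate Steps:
$n{\left(X \right)} = X^{2}$ ($n{\left(X \right)} = X X = X^{2}$)
$- n{\left(- \frac{105}{-9} + \frac{65}{-21} \right)} = - \left(- \frac{105}{-9} + \frac{65}{-21}\right)^{2} = - \left(\left(-105\right) \left(- \frac{1}{9}\right) + 65 \left(- \frac{1}{21}\right)\right)^{2} = - \left(\frac{35}{3} - \frac{65}{21}\right)^{2} = - \left(\frac{60}{7}\right)^{2} = \left(-1\right) \frac{3600}{49} = - \frac{3600}{49}$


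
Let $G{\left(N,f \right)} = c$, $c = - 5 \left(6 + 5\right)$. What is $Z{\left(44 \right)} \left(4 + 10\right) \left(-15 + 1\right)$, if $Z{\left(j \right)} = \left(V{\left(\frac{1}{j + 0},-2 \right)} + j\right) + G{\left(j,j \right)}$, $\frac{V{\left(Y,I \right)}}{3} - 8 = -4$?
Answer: $-196$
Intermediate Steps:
$c = -55$ ($c = \left(-5\right) 11 = -55$)
$G{\left(N,f \right)} = -55$
$V{\left(Y,I \right)} = 12$ ($V{\left(Y,I \right)} = 24 + 3 \left(-4\right) = 24 - 12 = 12$)
$Z{\left(j \right)} = -43 + j$ ($Z{\left(j \right)} = \left(12 + j\right) - 55 = -43 + j$)
$Z{\left(44 \right)} \left(4 + 10\right) \left(-15 + 1\right) = \left(-43 + 44\right) \left(4 + 10\right) \left(-15 + 1\right) = 1 \cdot 14 \left(-14\right) = 1 \left(-196\right) = -196$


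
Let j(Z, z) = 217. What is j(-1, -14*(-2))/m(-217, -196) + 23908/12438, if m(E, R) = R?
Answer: 141923/174132 ≈ 0.81503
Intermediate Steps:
j(-1, -14*(-2))/m(-217, -196) + 23908/12438 = 217/(-196) + 23908/12438 = 217*(-1/196) + 23908*(1/12438) = -31/28 + 11954/6219 = 141923/174132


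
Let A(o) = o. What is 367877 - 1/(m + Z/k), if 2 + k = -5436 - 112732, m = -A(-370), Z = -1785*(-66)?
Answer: 178236773064/484501 ≈ 3.6788e+5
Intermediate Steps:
Z = 117810
m = 370 (m = -1*(-370) = 370)
k = -118170 (k = -2 + (-5436 - 112732) = -2 - 118168 = -118170)
367877 - 1/(m + Z/k) = 367877 - 1/(370 + 117810/(-118170)) = 367877 - 1/(370 + 117810*(-1/118170)) = 367877 - 1/(370 - 1309/1313) = 367877 - 1/484501/1313 = 367877 - 1*1313/484501 = 367877 - 1313/484501 = 178236773064/484501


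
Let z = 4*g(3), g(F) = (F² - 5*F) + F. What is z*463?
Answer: -5556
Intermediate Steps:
g(F) = F² - 4*F
z = -12 (z = 4*(3*(-4 + 3)) = 4*(3*(-1)) = 4*(-3) = -12)
z*463 = -12*463 = -5556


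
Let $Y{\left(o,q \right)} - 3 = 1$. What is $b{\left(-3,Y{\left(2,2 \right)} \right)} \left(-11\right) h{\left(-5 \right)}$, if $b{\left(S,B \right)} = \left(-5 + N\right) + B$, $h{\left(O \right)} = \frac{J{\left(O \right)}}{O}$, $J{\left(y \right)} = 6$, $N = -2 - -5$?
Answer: $\frac{132}{5} \approx 26.4$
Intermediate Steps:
$N = 3$ ($N = -2 + 5 = 3$)
$Y{\left(o,q \right)} = 4$ ($Y{\left(o,q \right)} = 3 + 1 = 4$)
$h{\left(O \right)} = \frac{6}{O}$
$b{\left(S,B \right)} = -2 + B$ ($b{\left(S,B \right)} = \left(-5 + 3\right) + B = -2 + B$)
$b{\left(-3,Y{\left(2,2 \right)} \right)} \left(-11\right) h{\left(-5 \right)} = \left(-2 + 4\right) \left(-11\right) \frac{6}{-5} = 2 \left(-11\right) 6 \left(- \frac{1}{5}\right) = \left(-22\right) \left(- \frac{6}{5}\right) = \frac{132}{5}$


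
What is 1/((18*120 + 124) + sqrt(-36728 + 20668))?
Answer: 571/1308179 - I*sqrt(4015)/2616358 ≈ 0.00043648 - 2.4218e-5*I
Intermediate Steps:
1/((18*120 + 124) + sqrt(-36728 + 20668)) = 1/((2160 + 124) + sqrt(-16060)) = 1/(2284 + 2*I*sqrt(4015))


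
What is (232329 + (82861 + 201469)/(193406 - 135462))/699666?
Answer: 6731177953/20270723352 ≈ 0.33206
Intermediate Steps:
(232329 + (82861 + 201469)/(193406 - 135462))/699666 = (232329 + 284330/57944)*(1/699666) = (232329 + 284330*(1/57944))*(1/699666) = (232329 + 142165/28972)*(1/699666) = (6731177953/28972)*(1/699666) = 6731177953/20270723352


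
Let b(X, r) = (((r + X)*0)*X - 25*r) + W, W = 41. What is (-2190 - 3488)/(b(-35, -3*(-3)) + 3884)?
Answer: -2839/1850 ≈ -1.5346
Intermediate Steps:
b(X, r) = 41 - 25*r (b(X, r) = (((r + X)*0)*X - 25*r) + 41 = (((X + r)*0)*X - 25*r) + 41 = (0*X - 25*r) + 41 = (0 - 25*r) + 41 = -25*r + 41 = 41 - 25*r)
(-2190 - 3488)/(b(-35, -3*(-3)) + 3884) = (-2190 - 3488)/((41 - (-75)*(-3)) + 3884) = -5678/((41 - 25*9) + 3884) = -5678/((41 - 225) + 3884) = -5678/(-184 + 3884) = -5678/3700 = -5678*1/3700 = -2839/1850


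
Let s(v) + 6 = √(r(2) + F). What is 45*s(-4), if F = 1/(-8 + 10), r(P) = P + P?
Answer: -270 + 135*√2/2 ≈ -174.54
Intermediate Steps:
r(P) = 2*P
F = ½ (F = 1/2 = ½ ≈ 0.50000)
s(v) = -6 + 3*√2/2 (s(v) = -6 + √(2*2 + ½) = -6 + √(4 + ½) = -6 + √(9/2) = -6 + 3*√2/2)
45*s(-4) = 45*(-6 + 3*√2/2) = -270 + 135*√2/2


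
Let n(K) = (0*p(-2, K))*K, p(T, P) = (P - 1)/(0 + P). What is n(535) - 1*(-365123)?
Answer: 365123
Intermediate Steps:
p(T, P) = (-1 + P)/P
n(K) = 0 (n(K) = (0*((-1 + K)/K))*K = 0*K = 0)
n(535) - 1*(-365123) = 0 - 1*(-365123) = 0 + 365123 = 365123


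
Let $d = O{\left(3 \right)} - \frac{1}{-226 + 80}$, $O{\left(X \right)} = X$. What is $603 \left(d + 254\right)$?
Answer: $\frac{22626369}{146} \approx 1.5498 \cdot 10^{5}$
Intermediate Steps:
$d = \frac{439}{146}$ ($d = 3 - \frac{1}{-226 + 80} = 3 - \frac{1}{-146} = 3 - - \frac{1}{146} = 3 + \frac{1}{146} = \frac{439}{146} \approx 3.0069$)
$603 \left(d + 254\right) = 603 \left(\frac{439}{146} + 254\right) = 603 \cdot \frac{37523}{146} = \frac{22626369}{146}$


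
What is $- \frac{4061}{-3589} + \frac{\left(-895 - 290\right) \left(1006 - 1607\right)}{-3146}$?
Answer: $- \frac{2543256059}{11290994} \approx -225.25$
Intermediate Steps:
$- \frac{4061}{-3589} + \frac{\left(-895 - 290\right) \left(1006 - 1607\right)}{-3146} = \left(-4061\right) \left(- \frac{1}{3589}\right) + \left(-1185\right) \left(-601\right) \left(- \frac{1}{3146}\right) = \frac{4061}{3589} + 712185 \left(- \frac{1}{3146}\right) = \frac{4061}{3589} - \frac{712185}{3146} = - \frac{2543256059}{11290994}$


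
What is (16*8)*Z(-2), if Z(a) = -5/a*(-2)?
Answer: -640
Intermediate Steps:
Z(a) = 10/a
(16*8)*Z(-2) = (16*8)*(10/(-2)) = 128*(10*(-½)) = 128*(-5) = -640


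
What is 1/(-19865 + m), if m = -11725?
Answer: -1/31590 ≈ -3.1656e-5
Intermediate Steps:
1/(-19865 + m) = 1/(-19865 - 11725) = 1/(-31590) = -1/31590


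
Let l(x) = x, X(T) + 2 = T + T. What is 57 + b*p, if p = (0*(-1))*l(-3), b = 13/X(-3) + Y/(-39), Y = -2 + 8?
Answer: 57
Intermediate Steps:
X(T) = -2 + 2*T (X(T) = -2 + (T + T) = -2 + 2*T)
Y = 6
b = -185/104 (b = 13/(-2 + 2*(-3)) + 6/(-39) = 13/(-2 - 6) + 6*(-1/39) = 13/(-8) - 2/13 = 13*(-1/8) - 2/13 = -13/8 - 2/13 = -185/104 ≈ -1.7788)
p = 0 (p = (0*(-1))*(-3) = 0*(-3) = 0)
57 + b*p = 57 - 185/104*0 = 57 + 0 = 57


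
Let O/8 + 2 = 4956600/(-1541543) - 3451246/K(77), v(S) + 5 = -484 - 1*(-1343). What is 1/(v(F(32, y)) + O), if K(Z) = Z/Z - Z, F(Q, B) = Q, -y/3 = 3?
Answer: 29289317/10664279269602 ≈ 2.7465e-6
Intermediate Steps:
y = -9 (y = -3*3 = -9)
K(Z) = 1 - Z
v(S) = 854 (v(S) = -5 + (-484 - 1*(-1343)) = -5 + (-484 + 1343) = -5 + 859 = 854)
O = 10639266192884/29289317 (O = -16 + 8*(4956600/(-1541543) - 3451246/(1 - 1*77)) = -16 + 8*(4956600*(-1/1541543) - 3451246/(1 - 77)) = -16 + 8*(-4956600/1541543 - 3451246/(-76)) = -16 + 8*(-4956600/1541543 - 3451246*(-1/76)) = -16 + 8*(-4956600/1541543 + 1725623/38) = -16 + 8*(2659933705489/58578634) = -16 + 10639734821956/29289317 = 10639266192884/29289317 ≈ 3.6325e+5)
1/(v(F(32, y)) + O) = 1/(854 + 10639266192884/29289317) = 1/(10664279269602/29289317) = 29289317/10664279269602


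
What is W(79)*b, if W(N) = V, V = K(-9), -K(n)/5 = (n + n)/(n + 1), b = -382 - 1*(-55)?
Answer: 14715/4 ≈ 3678.8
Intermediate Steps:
b = -327 (b = -382 + 55 = -327)
K(n) = -10*n/(1 + n) (K(n) = -5*(n + n)/(n + 1) = -5*2*n/(1 + n) = -10*n/(1 + n))
V = -45/4 (V = -10*(-9)/(1 - 9) = -10*(-9)/(-8) = -10*(-9)*(-1/8) = -45/4 ≈ -11.250)
W(N) = -45/4
W(79)*b = -45/4*(-327) = 14715/4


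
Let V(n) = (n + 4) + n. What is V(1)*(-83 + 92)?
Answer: 54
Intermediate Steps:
V(n) = 4 + 2*n (V(n) = (4 + n) + n = 4 + 2*n)
V(1)*(-83 + 92) = (4 + 2*1)*(-83 + 92) = (4 + 2)*9 = 6*9 = 54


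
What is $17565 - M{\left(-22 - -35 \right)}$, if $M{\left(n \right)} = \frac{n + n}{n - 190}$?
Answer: $\frac{3109031}{177} \approx 17565.0$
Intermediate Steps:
$M{\left(n \right)} = \frac{2 n}{-190 + n}$
$17565 - M{\left(-22 - -35 \right)} = 17565 - \frac{2 \left(-22 - -35\right)}{-190 - -13} = 17565 - \frac{2 \left(-22 + 35\right)}{-190 + \left(-22 + 35\right)} = 17565 - 2 \cdot 13 \frac{1}{-190 + 13} = 17565 - 2 \cdot 13 \frac{1}{-177} = 17565 - 2 \cdot 13 \left(- \frac{1}{177}\right) = 17565 - - \frac{26}{177} = 17565 + \frac{26}{177} = \frac{3109031}{177}$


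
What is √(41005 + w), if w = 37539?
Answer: 4*√4909 ≈ 280.26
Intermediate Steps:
√(41005 + w) = √(41005 + 37539) = √78544 = 4*√4909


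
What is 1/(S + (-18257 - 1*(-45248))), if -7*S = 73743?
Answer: 7/115194 ≈ 6.0767e-5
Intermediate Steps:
S = -73743/7 (S = -⅐*73743 = -73743/7 ≈ -10535.)
1/(S + (-18257 - 1*(-45248))) = 1/(-73743/7 + (-18257 - 1*(-45248))) = 1/(-73743/7 + (-18257 + 45248)) = 1/(-73743/7 + 26991) = 1/(115194/7) = 7/115194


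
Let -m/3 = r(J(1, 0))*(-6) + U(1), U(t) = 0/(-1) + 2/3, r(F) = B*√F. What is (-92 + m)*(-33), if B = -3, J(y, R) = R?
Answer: 3102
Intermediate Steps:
r(F) = -3*√F
U(t) = ⅔ (U(t) = 0*(-1) + 2*(⅓) = 0 + ⅔ = ⅔)
m = -2 (m = -3*(-3*√0*(-6) + ⅔) = -3*(-3*0*(-6) + ⅔) = -3*(0*(-6) + ⅔) = -3*(0 + ⅔) = -3*⅔ = -2)
(-92 + m)*(-33) = (-92 - 2)*(-33) = -94*(-33) = 3102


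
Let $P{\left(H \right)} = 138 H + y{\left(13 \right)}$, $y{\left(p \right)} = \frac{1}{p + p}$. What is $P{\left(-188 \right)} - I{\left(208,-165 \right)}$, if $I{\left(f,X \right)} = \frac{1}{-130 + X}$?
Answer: $- \frac{198990159}{7670} \approx -25944.0$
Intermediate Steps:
$y{\left(p \right)} = \frac{1}{2 p}$
$P{\left(H \right)} = \frac{1}{26} + 138 H$ ($P{\left(H \right)} = 138 H + \frac{1}{2 \cdot 13} = 138 H + \frac{1}{2} \cdot \frac{1}{13} = 138 H + \frac{1}{26} = \frac{1}{26} + 138 H$)
$P{\left(-188 \right)} - I{\left(208,-165 \right)} = \left(\frac{1}{26} + 138 \left(-188\right)\right) - \frac{1}{-130 - 165} = \left(\frac{1}{26} - 25944\right) - \frac{1}{-295} = - \frac{674543}{26} - - \frac{1}{295} = - \frac{674543}{26} + \frac{1}{295} = - \frac{198990159}{7670}$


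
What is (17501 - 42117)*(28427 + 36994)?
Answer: -1610403336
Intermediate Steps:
(17501 - 42117)*(28427 + 36994) = -24616*65421 = -1610403336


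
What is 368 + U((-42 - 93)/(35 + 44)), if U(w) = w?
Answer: 28937/79 ≈ 366.29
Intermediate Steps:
368 + U((-42 - 93)/(35 + 44)) = 368 + (-42 - 93)/(35 + 44) = 368 - 135/79 = 28937/79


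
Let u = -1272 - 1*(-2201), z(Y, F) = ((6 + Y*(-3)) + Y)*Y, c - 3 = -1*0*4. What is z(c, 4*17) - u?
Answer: -929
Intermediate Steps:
c = 3 (c = 3 - 1*0*4 = 3 + 0*4 = 3 + 0 = 3)
z(Y, F) = Y*(6 - 2*Y) (z(Y, F) = ((6 - 3*Y) + Y)*Y = (6 - 2*Y)*Y = Y*(6 - 2*Y))
u = 929 (u = -1272 + 2201 = 929)
z(c, 4*17) - u = 2*3*(3 - 1*3) - 1*929 = 2*3*(3 - 3) - 929 = 2*3*0 - 929 = 0 - 929 = -929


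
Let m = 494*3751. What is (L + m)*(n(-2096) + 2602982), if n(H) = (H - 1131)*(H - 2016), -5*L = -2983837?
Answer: 194418037719642/5 ≈ 3.8884e+13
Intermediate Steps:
L = 2983837/5 (L = -⅕*(-2983837) = 2983837/5 ≈ 5.9677e+5)
n(H) = (-2016 + H)*(-1131 + H) (n(H) = (-1131 + H)*(-2016 + H) = (-2016 + H)*(-1131 + H))
m = 1852994
(L + m)*(n(-2096) + 2602982) = (2983837/5 + 1852994)*((2280096 + (-2096)² - 3147*(-2096)) + 2602982) = 12248807*((2280096 + 4393216 + 6596112) + 2602982)/5 = 12248807*(13269424 + 2602982)/5 = (12248807/5)*15872406 = 194418037719642/5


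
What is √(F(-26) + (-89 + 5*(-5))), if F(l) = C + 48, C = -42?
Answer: 6*I*√3 ≈ 10.392*I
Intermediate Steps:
F(l) = 6 (F(l) = -42 + 48 = 6)
√(F(-26) + (-89 + 5*(-5))) = √(6 + (-89 + 5*(-5))) = √(6 + (-89 - 25)) = √(6 - 114) = √(-108) = 6*I*√3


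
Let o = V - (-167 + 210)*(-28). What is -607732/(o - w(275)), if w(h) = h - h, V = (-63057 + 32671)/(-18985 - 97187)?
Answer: -35300720952/69950737 ≈ -504.65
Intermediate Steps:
V = 15193/58086 (V = -30386/(-116172) = -30386*(-1/116172) = 15193/58086 ≈ 0.26156)
o = 69950737/58086 (o = 15193/58086 - (-167 + 210)*(-28) = 15193/58086 - 43*(-28) = 15193/58086 - 1*(-1204) = 15193/58086 + 1204 = 69950737/58086 ≈ 1204.3)
w(h) = 0
-607732/(o - w(275)) = -607732/(69950737/58086 - 1*0) = -607732/(69950737/58086 + 0) = -607732/69950737/58086 = -607732*58086/69950737 = -35300720952/69950737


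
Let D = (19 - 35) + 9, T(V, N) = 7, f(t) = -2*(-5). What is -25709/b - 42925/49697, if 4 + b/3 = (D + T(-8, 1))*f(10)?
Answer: 1277145073/596364 ≈ 2141.6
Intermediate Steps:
f(t) = 10
D = -7 (D = -16 + 9 = -7)
b = -12 (b = -12 + 3*((-7 + 7)*10) = -12 + 3*(0*10) = -12 + 3*0 = -12 + 0 = -12)
-25709/b - 42925/49697 = -25709/(-12) - 42925/49697 = -25709*(-1/12) - 42925*1/49697 = 25709/12 - 42925/49697 = 1277145073/596364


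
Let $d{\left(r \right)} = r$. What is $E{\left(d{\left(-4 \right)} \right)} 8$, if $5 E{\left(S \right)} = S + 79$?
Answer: $120$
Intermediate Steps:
$E{\left(S \right)} = \frac{79}{5} + \frac{S}{5}$ ($E{\left(S \right)} = \frac{S + 79}{5} = \frac{79 + S}{5} = \frac{79}{5} + \frac{S}{5}$)
$E{\left(d{\left(-4 \right)} \right)} 8 = \left(\frac{79}{5} + \frac{1}{5} \left(-4\right)\right) 8 = \left(\frac{79}{5} - \frac{4}{5}\right) 8 = 15 \cdot 8 = 120$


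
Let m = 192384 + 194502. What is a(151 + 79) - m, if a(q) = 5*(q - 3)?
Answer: -385751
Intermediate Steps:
a(q) = -15 + 5*q (a(q) = 5*(-3 + q) = -15 + 5*q)
m = 386886
a(151 + 79) - m = (-15 + 5*(151 + 79)) - 1*386886 = (-15 + 5*230) - 386886 = (-15 + 1150) - 386886 = 1135 - 386886 = -385751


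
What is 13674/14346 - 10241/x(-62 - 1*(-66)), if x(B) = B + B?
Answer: -24467999/19128 ≈ -1279.2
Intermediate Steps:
x(B) = 2*B
13674/14346 - 10241/x(-62 - 1*(-66)) = 13674/14346 - 10241*1/(2*(-62 - 1*(-66))) = 13674*(1/14346) - 10241*1/(2*(-62 + 66)) = 2279/2391 - 10241/(2*4) = 2279/2391 - 10241/8 = -24467999/19128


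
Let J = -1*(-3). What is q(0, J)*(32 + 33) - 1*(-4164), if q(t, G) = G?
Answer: 4359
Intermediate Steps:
J = 3
q(0, J)*(32 + 33) - 1*(-4164) = 3*(32 + 33) - 1*(-4164) = 3*65 + 4164 = 195 + 4164 = 4359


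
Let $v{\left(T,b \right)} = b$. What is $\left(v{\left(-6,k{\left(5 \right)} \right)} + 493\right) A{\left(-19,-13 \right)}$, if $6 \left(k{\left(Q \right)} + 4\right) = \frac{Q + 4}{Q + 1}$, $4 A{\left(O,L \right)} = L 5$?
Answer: $- \frac{127205}{16} \approx -7950.3$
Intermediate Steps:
$A{\left(O,L \right)} = \frac{5 L}{4}$ ($A{\left(O,L \right)} = \frac{L 5}{4} = \frac{5 L}{4}$)
$k{\left(Q \right)} = -4 + \frac{4 + Q}{6 \left(1 + Q\right)}$ ($k{\left(Q \right)} = -4 + \frac{\left(Q + 4\right) \frac{1}{Q + 1}}{6} = -4 + \frac{\left(4 + Q\right) \frac{1}{1 + Q}}{6} = -4 + \frac{\frac{1}{1 + Q} \left(4 + Q\right)}{6} = -4 + \frac{4 + Q}{6 \left(1 + Q\right)}$)
$\left(v{\left(-6,k{\left(5 \right)} \right)} + 493\right) A{\left(-19,-13 \right)} = \left(\frac{-20 - 115}{6 \left(1 + 5\right)} + 493\right) \frac{5}{4} \left(-13\right) = \left(\frac{-20 - 115}{6 \cdot 6} + 493\right) \left(- \frac{65}{4}\right) = \left(\frac{1}{6} \cdot \frac{1}{6} \left(-135\right) + 493\right) \left(- \frac{65}{4}\right) = \left(- \frac{15}{4} + 493\right) \left(- \frac{65}{4}\right) = \frac{1957}{4} \left(- \frac{65}{4}\right) = - \frac{127205}{16}$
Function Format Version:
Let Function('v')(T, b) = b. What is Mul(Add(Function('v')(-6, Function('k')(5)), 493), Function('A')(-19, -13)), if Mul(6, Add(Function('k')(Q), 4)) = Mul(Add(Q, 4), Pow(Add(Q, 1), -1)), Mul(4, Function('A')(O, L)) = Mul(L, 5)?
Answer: Rational(-127205, 16) ≈ -7950.3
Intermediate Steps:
Function('A')(O, L) = Mul(Rational(5, 4), L) (Function('A')(O, L) = Mul(Rational(1, 4), Mul(L, 5)) = Mul(Rational(1, 4), Mul(5, L)) = Mul(Rational(5, 4), L))
Function('k')(Q) = Add(-4, Mul(Rational(1, 6), Pow(Add(1, Q), -1), Add(4, Q))) (Function('k')(Q) = Add(-4, Mul(Rational(1, 6), Mul(Add(Q, 4), Pow(Add(Q, 1), -1)))) = Add(-4, Mul(Rational(1, 6), Mul(Add(4, Q), Pow(Add(1, Q), -1)))) = Add(-4, Mul(Rational(1, 6), Mul(Pow(Add(1, Q), -1), Add(4, Q)))) = Add(-4, Mul(Rational(1, 6), Pow(Add(1, Q), -1), Add(4, Q))))
Mul(Add(Function('v')(-6, Function('k')(5)), 493), Function('A')(-19, -13)) = Mul(Add(Mul(Rational(1, 6), Pow(Add(1, 5), -1), Add(-20, Mul(-23, 5))), 493), Mul(Rational(5, 4), -13)) = Mul(Add(Mul(Rational(1, 6), Pow(6, -1), Add(-20, -115)), 493), Rational(-65, 4)) = Mul(Add(Mul(Rational(1, 6), Rational(1, 6), -135), 493), Rational(-65, 4)) = Mul(Add(Rational(-15, 4), 493), Rational(-65, 4)) = Mul(Rational(1957, 4), Rational(-65, 4)) = Rational(-127205, 16)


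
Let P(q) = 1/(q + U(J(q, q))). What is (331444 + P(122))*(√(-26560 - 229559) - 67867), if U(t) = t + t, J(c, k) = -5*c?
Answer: -24698532655037/1098 + 363925511*I*√256119/1098 ≈ -2.2494e+10 + 1.6774e+8*I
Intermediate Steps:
U(t) = 2*t
P(q) = -1/(9*q) (P(q) = 1/(q + 2*(-5*q)) = 1/(q - 10*q) = 1/(-9*q) = -1/(9*q))
(331444 + P(122))*(√(-26560 - 229559) - 67867) = (331444 - ⅑/122)*(√(-26560 - 229559) - 67867) = (331444 - ⅑*1/122)*(√(-256119) - 67867) = (331444 - 1/1098)*(I*√256119 - 67867) = 363925511*(-67867 + I*√256119)/1098 = -24698532655037/1098 + 363925511*I*√256119/1098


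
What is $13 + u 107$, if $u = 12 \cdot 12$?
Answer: $15421$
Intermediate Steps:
$u = 144$
$13 + u 107 = 13 + 144 \cdot 107 = 13 + 15408 = 15421$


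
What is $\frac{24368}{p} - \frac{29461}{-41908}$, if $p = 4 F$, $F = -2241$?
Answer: $- \frac{189281435}{93915828} \approx -2.0154$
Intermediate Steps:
$p = -8964$ ($p = 4 \left(-2241\right) = -8964$)
$\frac{24368}{p} - \frac{29461}{-41908} = \frac{24368}{-8964} - \frac{29461}{-41908} = 24368 \left(- \frac{1}{8964}\right) - - \frac{29461}{41908} = - \frac{6092}{2241} + \frac{29461}{41908} = - \frac{189281435}{93915828}$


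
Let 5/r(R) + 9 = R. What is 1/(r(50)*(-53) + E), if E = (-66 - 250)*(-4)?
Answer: 41/51559 ≈ 0.00079521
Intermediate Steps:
r(R) = 5/(-9 + R)
E = 1264 (E = -316*(-4) = 1264)
1/(r(50)*(-53) + E) = 1/((5/(-9 + 50))*(-53) + 1264) = 1/((5/41)*(-53) + 1264) = 1/(-265/41 + 1264) = 1/(51559/41) = 41/51559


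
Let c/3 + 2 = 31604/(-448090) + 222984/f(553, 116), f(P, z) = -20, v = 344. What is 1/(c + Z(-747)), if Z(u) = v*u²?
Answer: 224045/42999084324102 ≈ 5.2105e-9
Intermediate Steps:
Z(u) = 344*u²
c = -7495159218/224045 (c = -6 + 3*(31604/(-448090) + 222984/(-20)) = -6 + 3*(31604*(-1/448090) + 222984*(-1/20)) = -6 + 3*(-15802/224045 - 55746/5) = -6 + 3*(-2497938316/224045) = -6 - 7493814948/224045 = -7495159218/224045 ≈ -33454.)
1/(c + Z(-747)) = 1/(-7495159218/224045 + 344*(-747)²) = 1/(-7495159218/224045 + 344*558009) = 1/(-7495159218/224045 + 191955096) = 1/(42999084324102/224045) = 224045/42999084324102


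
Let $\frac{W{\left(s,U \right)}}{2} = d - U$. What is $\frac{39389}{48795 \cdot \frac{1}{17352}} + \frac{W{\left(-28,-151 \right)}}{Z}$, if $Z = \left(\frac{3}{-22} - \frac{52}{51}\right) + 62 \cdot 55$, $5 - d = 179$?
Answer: $\frac{871370410935468}{62209119595} \approx 14007.0$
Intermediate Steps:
$d = -174$ ($d = 5 - 179 = -174$)
$W{\left(s,U \right)} = -348 - 2 U$ ($W{\left(s,U \right)} = 2 \left(-174 - U\right) = -348 - 2 U$)
$Z = \frac{3824723}{1122}$ ($Z = \left(3 \left(- \frac{1}{22}\right) - \frac{52}{51}\right) + 3410 = \left(- \frac{3}{22} - \frac{52}{51}\right) + 3410 = - \frac{1297}{1122} + 3410 = \frac{3824723}{1122} \approx 3408.8$)
$\frac{39389}{48795 \cdot \frac{1}{17352}} + \frac{W{\left(-28,-151 \right)}}{Z} = \frac{39389}{48795 \cdot \frac{1}{17352}} + \frac{-348 - -302}{\frac{3824723}{1122}} = \frac{39389}{48795 \cdot \frac{1}{17352}} + \left(-348 + 302\right) \frac{1122}{3824723} = \frac{39389}{\frac{16265}{5784}} - \frac{51612}{3824723} = 39389 \cdot \frac{5784}{16265} - \frac{51612}{3824723} = \frac{227825976}{16265} - \frac{51612}{3824723} = \frac{871370410935468}{62209119595}$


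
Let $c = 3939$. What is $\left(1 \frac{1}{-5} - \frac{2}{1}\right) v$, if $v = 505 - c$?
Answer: $\frac{37774}{5} \approx 7554.8$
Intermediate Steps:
$v = -3434$ ($v = 505 - 3939 = -3434$)
$\left(1 \frac{1}{-5} - \frac{2}{1}\right) v = \left(1 \frac{1}{-5} - \frac{2}{1}\right) \left(-3434\right) = \left(1 \left(- \frac{1}{5}\right) - 2\right) \left(-3434\right) = \left(- \frac{1}{5} - 2\right) \left(-3434\right) = \left(- \frac{11}{5}\right) \left(-3434\right) = \frac{37774}{5}$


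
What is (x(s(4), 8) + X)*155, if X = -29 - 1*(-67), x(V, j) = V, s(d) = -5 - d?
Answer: 4495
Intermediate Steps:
X = 38 (X = -29 + 67 = 38)
(x(s(4), 8) + X)*155 = ((-5 - 1*4) + 38)*155 = ((-5 - 4) + 38)*155 = (-9 + 38)*155 = 29*155 = 4495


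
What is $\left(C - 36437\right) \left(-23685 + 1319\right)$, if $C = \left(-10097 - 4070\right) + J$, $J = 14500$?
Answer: $807502064$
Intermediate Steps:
$C = 333$ ($C = \left(-10097 - 4070\right) + 14500 = -14167 + 14500 = 333$)
$\left(C - 36437\right) \left(-23685 + 1319\right) = \left(333 - 36437\right) \left(-23685 + 1319\right) = \left(-36104\right) \left(-22366\right) = 807502064$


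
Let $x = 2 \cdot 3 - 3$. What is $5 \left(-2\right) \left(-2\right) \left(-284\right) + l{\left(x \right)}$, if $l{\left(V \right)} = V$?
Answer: $-5677$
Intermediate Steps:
$x = 3$ ($x = 6 - 3 = 3$)
$5 \left(-2\right) \left(-2\right) \left(-284\right) + l{\left(x \right)} = 5 \left(-2\right) \left(-2\right) \left(-284\right) + 3 = \left(-10\right) \left(-2\right) \left(-284\right) + 3 = 20 \left(-284\right) + 3 = -5680 + 3 = -5677$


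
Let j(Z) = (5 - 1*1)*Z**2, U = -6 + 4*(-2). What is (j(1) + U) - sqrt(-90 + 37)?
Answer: -10 - I*sqrt(53) ≈ -10.0 - 7.2801*I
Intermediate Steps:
U = -14 (U = -6 - 8 = -14)
j(Z) = 4*Z**2 (j(Z) = (5 - 1)*Z**2 = 4*Z**2)
(j(1) + U) - sqrt(-90 + 37) = (4*1**2 - 14) - sqrt(-90 + 37) = (4*1 - 14) - sqrt(-53) = (4 - 14) - I*sqrt(53) = -10 - I*sqrt(53)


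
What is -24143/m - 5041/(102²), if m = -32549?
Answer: 87104263/338639796 ≈ 0.25722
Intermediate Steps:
-24143/m - 5041/(102²) = -24143/(-32549) - 5041/(102²) = -24143*(-1/32549) - 5041/10404 = 24143/32549 - 5041*1/10404 = 24143/32549 - 5041/10404 = 87104263/338639796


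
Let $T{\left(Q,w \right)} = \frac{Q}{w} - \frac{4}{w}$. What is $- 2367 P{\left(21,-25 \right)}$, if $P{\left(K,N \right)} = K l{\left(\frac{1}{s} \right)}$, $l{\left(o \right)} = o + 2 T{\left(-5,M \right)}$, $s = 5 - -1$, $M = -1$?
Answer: $- \frac{1806021}{2} \approx -9.0301 \cdot 10^{5}$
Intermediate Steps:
$T{\left(Q,w \right)} = - \frac{4}{w} + \frac{Q}{w}$
$s = 6$ ($s = 5 + 1 = 6$)
$l{\left(o \right)} = 18 + o$ ($l{\left(o \right)} = o + 2 \frac{-4 - 5}{-1} = o + 2 \left(\left(-1\right) \left(-9\right)\right) = o + 2 \cdot 9 = o + 18 = 18 + o$)
$P{\left(K,N \right)} = \frac{109 K}{6}$ ($P{\left(K,N \right)} = K \left(18 + \frac{1}{6}\right) = K \frac{109}{6} = \frac{109 K}{6}$)
$- 2367 P{\left(21,-25 \right)} = - 2367 \cdot \frac{109}{6} \cdot 21 = \left(-2367\right) \frac{763}{2} = - \frac{1806021}{2}$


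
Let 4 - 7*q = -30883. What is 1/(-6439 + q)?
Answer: -7/14186 ≈ -0.00049344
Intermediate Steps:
q = 30887/7 (q = 4/7 - ⅐*(-30883) = 4/7 + 30883/7 = 30887/7 ≈ 4412.4)
1/(-6439 + q) = 1/(-6439 + 30887/7) = 1/(-14186/7) = -7/14186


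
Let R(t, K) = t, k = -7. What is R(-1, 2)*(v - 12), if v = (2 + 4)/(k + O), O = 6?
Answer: 18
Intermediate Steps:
v = -6 (v = (2 + 4)/(-7 + 6) = 6/(-1) = 6*(-1) = -6)
R(-1, 2)*(v - 12) = -(-6 - 12) = -1*(-18) = 18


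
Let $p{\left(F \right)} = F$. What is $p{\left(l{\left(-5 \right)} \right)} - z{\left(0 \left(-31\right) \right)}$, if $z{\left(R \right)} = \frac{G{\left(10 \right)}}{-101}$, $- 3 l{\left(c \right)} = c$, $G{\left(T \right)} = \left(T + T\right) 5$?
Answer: $\frac{805}{303} \approx 2.6568$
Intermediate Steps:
$G{\left(T \right)} = 10 T$ ($G{\left(T \right)} = 2 T 5 = 10 T$)
$l{\left(c \right)} = - \frac{c}{3}$
$z{\left(R \right)} = - \frac{100}{101}$ ($z{\left(R \right)} = \frac{10 \cdot 10}{-101} = 100 \left(- \frac{1}{101}\right) = - \frac{100}{101}$)
$p{\left(l{\left(-5 \right)} \right)} - z{\left(0 \left(-31\right) \right)} = \left(- \frac{1}{3}\right) \left(-5\right) - - \frac{100}{101} = \frac{5}{3} + \frac{100}{101} = \frac{805}{303}$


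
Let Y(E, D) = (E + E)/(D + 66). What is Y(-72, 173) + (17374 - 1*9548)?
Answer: 1870270/239 ≈ 7825.4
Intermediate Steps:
Y(E, D) = 2*E/(66 + D) (Y(E, D) = (2*E)/(66 + D) = 2*E/(66 + D))
Y(-72, 173) + (17374 - 1*9548) = 2*(-72)/(66 + 173) + (17374 - 1*9548) = 2*(-72)/239 + (17374 - 9548) = 2*(-72)*(1/239) + 7826 = -144/239 + 7826 = 1870270/239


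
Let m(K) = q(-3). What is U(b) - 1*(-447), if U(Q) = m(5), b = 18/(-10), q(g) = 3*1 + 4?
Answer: 454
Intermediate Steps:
q(g) = 7 (q(g) = 3 + 4 = 7)
b = -9/5 (b = 18*(-⅒) = -9/5 ≈ -1.8000)
m(K) = 7
U(Q) = 7
U(b) - 1*(-447) = 7 - 1*(-447) = 7 + 447 = 454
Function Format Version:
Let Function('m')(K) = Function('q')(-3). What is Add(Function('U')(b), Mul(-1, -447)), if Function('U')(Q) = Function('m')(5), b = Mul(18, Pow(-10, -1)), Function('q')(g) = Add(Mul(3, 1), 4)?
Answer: 454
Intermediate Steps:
Function('q')(g) = 7 (Function('q')(g) = Add(3, 4) = 7)
b = Rational(-9, 5) (b = Mul(18, Rational(-1, 10)) = Rational(-9, 5) ≈ -1.8000)
Function('m')(K) = 7
Function('U')(Q) = 7
Add(Function('U')(b), Mul(-1, -447)) = Add(7, Mul(-1, -447)) = Add(7, 447) = 454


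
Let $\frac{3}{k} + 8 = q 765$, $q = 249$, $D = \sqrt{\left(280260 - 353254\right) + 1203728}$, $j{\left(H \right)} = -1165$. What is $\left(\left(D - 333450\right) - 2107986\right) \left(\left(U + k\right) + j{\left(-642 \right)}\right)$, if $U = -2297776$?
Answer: $\frac{1069093556816410344}{190477} - \frac{437895384854 \sqrt{1130734}}{190477} \approx 5.6103 \cdot 10^{12}$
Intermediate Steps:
$D = \sqrt{1130734}$ ($D = \sqrt{\left(280260 - 353254\right) + 1203728} = \sqrt{-72994 + 1203728} = \sqrt{1130734} \approx 1063.4$)
$k = \frac{3}{190477}$ ($k = \frac{3}{-8 + 249 \cdot 765} = \frac{3}{-8 + 190485} = \frac{3}{190477} \approx 1.575 \cdot 10^{-5}$)
$\left(\left(D - 333450\right) - 2107986\right) \left(\left(U + k\right) + j{\left(-642 \right)}\right) = \left(\left(\sqrt{1130734} - 333450\right) - 2107986\right) \left(\left(-2297776 + \frac{3}{190477}\right) - 1165\right) = \left(\left(-333450 + \sqrt{1130734}\right) - 2107986\right) \left(- \frac{437673479149}{190477} - 1165\right) = \left(-2441436 + \sqrt{1130734}\right) \left(- \frac{437895384854}{190477}\right) = \frac{1069093556816410344}{190477} - \frac{437895384854 \sqrt{1130734}}{190477}$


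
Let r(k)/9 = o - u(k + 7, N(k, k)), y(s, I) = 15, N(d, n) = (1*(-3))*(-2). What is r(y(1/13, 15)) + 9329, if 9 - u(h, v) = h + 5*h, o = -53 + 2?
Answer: 9977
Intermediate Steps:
N(d, n) = 6 (N(d, n) = -3*(-2) = 6)
o = -51
u(h, v) = 9 - 6*h (u(h, v) = 9 - (h + 5*h) = 9 - 6*h)
r(k) = -162 + 54*k (r(k) = 9*(-51 - (9 - 6*(k + 7))) = 9*(-51 - (9 - 6*(7 + k))) = 9*(-51 - (9 + (-42 - 6*k))) = 9*(-51 - (-33 - 6*k)) = 9*(-51 + (33 + 6*k)) = 9*(-18 + 6*k) = -162 + 54*k)
r(y(1/13, 15)) + 9329 = (-162 + 54*15) + 9329 = (-162 + 810) + 9329 = 648 + 9329 = 9977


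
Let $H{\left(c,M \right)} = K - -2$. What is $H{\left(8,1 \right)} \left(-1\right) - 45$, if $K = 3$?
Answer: $-50$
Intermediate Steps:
$H{\left(c,M \right)} = 5$ ($H{\left(c,M \right)} = 3 - -2 = 3 + 2 = 5$)
$H{\left(8,1 \right)} \left(-1\right) - 45 = 5 \left(-1\right) - 45 = -5 - 45 = -50$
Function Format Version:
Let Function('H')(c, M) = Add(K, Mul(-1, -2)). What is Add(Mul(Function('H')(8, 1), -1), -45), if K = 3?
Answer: -50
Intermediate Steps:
Function('H')(c, M) = 5 (Function('H')(c, M) = Add(3, Mul(-1, -2)) = Add(3, 2) = 5)
Add(Mul(Function('H')(8, 1), -1), -45) = Add(Mul(5, -1), -45) = Add(-5, -45) = -50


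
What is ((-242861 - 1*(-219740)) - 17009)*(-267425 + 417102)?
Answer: -6006538010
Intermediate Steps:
((-242861 - 1*(-219740)) - 17009)*(-267425 + 417102) = ((-242861 + 219740) - 17009)*149677 = (-23121 - 17009)*149677 = -40130*149677 = -6006538010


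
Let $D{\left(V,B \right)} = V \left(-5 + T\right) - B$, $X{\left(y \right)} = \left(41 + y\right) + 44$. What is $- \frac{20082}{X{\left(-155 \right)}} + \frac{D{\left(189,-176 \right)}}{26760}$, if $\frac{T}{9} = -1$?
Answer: $\frac{26861071}{93660} \approx 286.79$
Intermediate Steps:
$T = -9$ ($T = 9 \left(-1\right) = -9$)
$X{\left(y \right)} = 85 + y$
$D{\left(V,B \right)} = - B - 14 V$ ($D{\left(V,B \right)} = V \left(-5 - 9\right) - B = V \left(-14\right) - B = - 14 V - B = - B - 14 V$)
$- \frac{20082}{X{\left(-155 \right)}} + \frac{D{\left(189,-176 \right)}}{26760} = - \frac{20082}{85 - 155} + \frac{\left(-1\right) \left(-176\right) - 2646}{26760} = - \frac{20082}{-70} + \left(176 - 2646\right) \frac{1}{26760} = \left(-20082\right) \left(- \frac{1}{70}\right) - \frac{247}{2676} = \frac{10041}{35} - \frac{247}{2676} = \frac{26861071}{93660}$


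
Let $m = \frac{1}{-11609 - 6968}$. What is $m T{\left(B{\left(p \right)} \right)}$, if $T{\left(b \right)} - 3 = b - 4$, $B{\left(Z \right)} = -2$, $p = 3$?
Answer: $\frac{3}{18577} \approx 0.00016149$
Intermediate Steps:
$T{\left(b \right)} = -1 + b$ ($T{\left(b \right)} = 3 + \left(b - 4\right) = 3 + \left(-4 + b\right) = -1 + b$)
$m = - \frac{1}{18577}$ ($m = \frac{1}{-18577} = - \frac{1}{18577} \approx -5.383 \cdot 10^{-5}$)
$m T{\left(B{\left(p \right)} \right)} = - \frac{-1 - 2}{18577} = \left(- \frac{1}{18577}\right) \left(-3\right) = \frac{3}{18577}$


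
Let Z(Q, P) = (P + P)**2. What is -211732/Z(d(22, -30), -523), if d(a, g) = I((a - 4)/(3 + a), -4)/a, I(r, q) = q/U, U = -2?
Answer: -52933/273529 ≈ -0.19352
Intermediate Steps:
I(r, q) = -q/2 (I(r, q) = q/(-2) = q*(-1/2) = -q/2)
d(a, g) = 2/a (d(a, g) = (-1/2*(-4))/a = 2/a)
Z(Q, P) = 4*P**2 (Z(Q, P) = (2*P)**2 = 4*P**2)
-211732/Z(d(22, -30), -523) = -211732/(4*(-523)**2) = -211732/(4*273529) = -211732/1094116 = -211732*1/1094116 = -52933/273529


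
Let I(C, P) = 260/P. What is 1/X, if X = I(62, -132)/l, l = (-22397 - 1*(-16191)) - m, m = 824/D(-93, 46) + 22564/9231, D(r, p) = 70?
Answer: 22106242642/7000175 ≈ 3158.0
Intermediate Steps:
m = 4592912/323085 (m = 824/70 + 22564/9231 = 824*(1/70) + 22564*(1/9231) = 412/35 + 22564/9231 = 4592912/323085 ≈ 14.216)
l = -2009658422/323085 (l = (-22397 - 1*(-16191)) - 1*4592912/323085 = (-22397 + 16191) - 4592912/323085 = -6206 - 4592912/323085 = -2009658422/323085 ≈ -6220.2)
X = 7000175/22106242642 (X = (260/(-132))/(-2009658422/323085) = (260*(-1/132))*(-323085/2009658422) = -65/33*(-323085/2009658422) = 7000175/22106242642 ≈ 0.00031666)
1/X = 1/(7000175/22106242642) = 22106242642/7000175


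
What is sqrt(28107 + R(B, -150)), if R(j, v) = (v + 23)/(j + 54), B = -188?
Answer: sqrt(504706310)/134 ≈ 167.65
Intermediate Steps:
R(j, v) = (23 + v)/(54 + j)
sqrt(28107 + R(B, -150)) = sqrt(28107 + (23 - 150)/(54 - 188)) = sqrt(28107 - 127/(-134)) = sqrt(28107 - 1/134*(-127)) = sqrt(28107 + 127/134) = sqrt(3766465/134) = sqrt(504706310)/134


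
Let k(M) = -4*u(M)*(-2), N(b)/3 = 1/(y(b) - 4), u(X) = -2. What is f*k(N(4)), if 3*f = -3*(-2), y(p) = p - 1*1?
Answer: -32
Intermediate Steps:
y(p) = -1 + p (y(p) = p - 1 = -1 + p)
N(b) = 3/(-5 + b) (N(b) = 3/((-1 + b) - 4) = 3/(-5 + b))
f = 2 (f = (-3*(-2))/3 = (⅓)*6 = 2)
k(M) = -16 (k(M) = -4*(-2)*(-2) = 8*(-2) = -16)
f*k(N(4)) = 2*(-16) = -32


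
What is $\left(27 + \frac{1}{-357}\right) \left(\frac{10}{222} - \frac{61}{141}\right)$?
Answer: $- \frac{6496012}{620823} \approx -10.464$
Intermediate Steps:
$\left(27 + \frac{1}{-357}\right) \left(\frac{10}{222} - \frac{61}{141}\right) = \left(27 - \frac{1}{357}\right) \left(10 \cdot \frac{1}{222} - \frac{61}{141}\right) = \frac{9638 \left(\frac{5}{111} - \frac{61}{141}\right)}{357} = \frac{9638}{357} \left(- \frac{674}{1739}\right) = - \frac{6496012}{620823}$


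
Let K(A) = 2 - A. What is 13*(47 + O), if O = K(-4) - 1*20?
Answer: 429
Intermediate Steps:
O = -14 (O = (2 - 1*(-4)) - 1*20 = (2 + 4) - 20 = 6 - 20 = -14)
13*(47 + O) = 13*(47 - 14) = 13*33 = 429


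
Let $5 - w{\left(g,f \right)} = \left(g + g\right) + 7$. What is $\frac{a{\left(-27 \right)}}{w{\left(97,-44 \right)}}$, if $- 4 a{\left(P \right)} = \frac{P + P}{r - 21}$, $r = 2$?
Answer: $\frac{27}{7448} \approx 0.0036251$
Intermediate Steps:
$w{\left(g,f \right)} = -2 - 2 g$ ($w{\left(g,f \right)} = 5 - \left(\left(g + g\right) + 7\right) = 5 - \left(2 g + 7\right) = 5 - \left(7 + 2 g\right) = -2 - 2 g$)
$a{\left(P \right)} = \frac{P}{38}$ ($a{\left(P \right)} = - \frac{\left(P + P\right) \frac{1}{2 - 21}}{4} = - \frac{2 P \frac{1}{-19}}{4} = - \frac{2 P \left(- \frac{1}{19}\right)}{4} = - \frac{\left(- \frac{2}{19}\right) P}{4} = \frac{P}{38}$)
$\frac{a{\left(-27 \right)}}{w{\left(97,-44 \right)}} = \frac{\frac{1}{38} \left(-27\right)}{-2 - 194} = - \frac{27}{38 \left(-2 - 194\right)} = - \frac{27}{38 \left(-196\right)} = \left(- \frac{27}{38}\right) \left(- \frac{1}{196}\right) = \frac{27}{7448}$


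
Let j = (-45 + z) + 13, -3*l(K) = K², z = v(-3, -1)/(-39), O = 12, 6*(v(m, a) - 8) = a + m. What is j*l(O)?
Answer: 60256/39 ≈ 1545.0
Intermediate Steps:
v(m, a) = 8 + a/6 + m/6 (v(m, a) = 8 + (a + m)/6 = 8 + (a/6 + m/6) = 8 + a/6 + m/6)
z = -22/117 (z = (8 + (⅙)*(-1) + (⅙)*(-3))/(-39) = (8 - ⅙ - ½)*(-1/39) = (22/3)*(-1/39) = -22/117 ≈ -0.18803)
l(K) = -K²/3
j = -3766/117 (j = (-45 - 22/117) + 13 = -5287/117 + 13 = -3766/117 ≈ -32.188)
j*l(O) = -(-3766)*12²/351 = -(-3766)*144/351 = -3766/117*(-48) = 60256/39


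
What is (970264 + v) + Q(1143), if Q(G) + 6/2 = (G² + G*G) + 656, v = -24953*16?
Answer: 3184567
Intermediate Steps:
v = -399248
Q(G) = 653 + 2*G² (Q(G) = -3 + ((G² + G*G) + 656) = -3 + ((G² + G²) + 656) = -3 + (2*G² + 656) = -3 + (656 + 2*G²) = 653 + 2*G²)
(970264 + v) + Q(1143) = (970264 - 399248) + (653 + 2*1143²) = 571016 + (653 + 2*1306449) = 571016 + (653 + 2612898) = 571016 + 2613551 = 3184567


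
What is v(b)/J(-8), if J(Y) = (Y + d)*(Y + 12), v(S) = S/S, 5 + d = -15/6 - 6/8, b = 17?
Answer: -1/65 ≈ -0.015385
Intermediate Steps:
d = -33/4 (d = -5 + (-15/6 - 6/8) = -5 + (-15*⅙ - 6*⅛) = -5 + (-5/2 - ¾) = -5 - 13/4 = -33/4 ≈ -8.2500)
v(S) = 1
J(Y) = (12 + Y)*(-33/4 + Y) (J(Y) = (Y - 33/4)*(Y + 12) = (-33/4 + Y)*(12 + Y) = (12 + Y)*(-33/4 + Y))
v(b)/J(-8) = 1/(-99 + (-8)² + (15/4)*(-8)) = 1/(-99 + 64 - 30) = 1/(-65) = 1*(-1/65) = -1/65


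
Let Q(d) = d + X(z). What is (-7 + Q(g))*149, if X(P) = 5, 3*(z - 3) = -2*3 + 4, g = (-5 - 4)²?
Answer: 11771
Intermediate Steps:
g = 81 (g = (-9)² = 81)
z = 7/3 (z = 3 + (-2*3 + 4)/3 = 3 + (-6 + 4)/3 = 3 + (⅓)*(-2) = 3 - ⅔ = 7/3 ≈ 2.3333)
Q(d) = 5 + d (Q(d) = d + 5 = 5 + d)
(-7 + Q(g))*149 = (-7 + (5 + 81))*149 = (-7 + 86)*149 = 79*149 = 11771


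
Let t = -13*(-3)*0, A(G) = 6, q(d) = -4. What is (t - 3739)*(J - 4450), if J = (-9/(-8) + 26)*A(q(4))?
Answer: 64120111/4 ≈ 1.6030e+7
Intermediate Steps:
t = 0 (t = 39*0 = 0)
J = 651/4 (J = (-9/(-8) + 26)*6 = (-9*(-⅛) + 26)*6 = (9/8 + 26)*6 = (217/8)*6 = 651/4 ≈ 162.75)
(t - 3739)*(J - 4450) = (0 - 3739)*(651/4 - 4450) = -3739*(-17149/4) = 64120111/4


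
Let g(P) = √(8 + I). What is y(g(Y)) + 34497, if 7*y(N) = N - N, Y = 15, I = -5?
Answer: 34497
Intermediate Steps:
g(P) = √3 (g(P) = √(8 - 5) = √3)
y(N) = 0 (y(N) = (N - N)/7 = (⅐)*0 = 0)
y(g(Y)) + 34497 = 0 + 34497 = 34497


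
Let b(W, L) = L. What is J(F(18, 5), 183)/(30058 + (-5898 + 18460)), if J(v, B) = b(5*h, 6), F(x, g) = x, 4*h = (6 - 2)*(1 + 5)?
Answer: 3/21310 ≈ 0.00014078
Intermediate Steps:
h = 6 (h = ((6 - 2)*(1 + 5))/4 = (4*6)/4 = (¼)*24 = 6)
J(v, B) = 6
J(F(18, 5), 183)/(30058 + (-5898 + 18460)) = 6/(30058 + (-5898 + 18460)) = 6/(30058 + 12562) = 6/42620 = 6*(1/42620) = 3/21310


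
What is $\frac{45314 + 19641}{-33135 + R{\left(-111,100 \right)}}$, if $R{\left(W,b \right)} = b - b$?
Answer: $- \frac{12991}{6627} \approx -1.9603$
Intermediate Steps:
$R{\left(W,b \right)} = 0$
$\frac{45314 + 19641}{-33135 + R{\left(-111,100 \right)}} = \frac{45314 + 19641}{-33135 + 0} = \frac{64955}{-33135} = 64955 \left(- \frac{1}{33135}\right) = - \frac{12991}{6627}$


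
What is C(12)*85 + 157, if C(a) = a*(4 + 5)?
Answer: 9337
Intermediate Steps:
C(a) = 9*a (C(a) = a*9 = 9*a)
C(12)*85 + 157 = (9*12)*85 + 157 = 108*85 + 157 = 9180 + 157 = 9337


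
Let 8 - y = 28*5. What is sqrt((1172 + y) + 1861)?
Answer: sqrt(2901) ≈ 53.861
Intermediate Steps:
y = -132 (y = 8 - 28*5 = 8 - 1*140 = 8 - 140 = -132)
sqrt((1172 + y) + 1861) = sqrt((1172 - 132) + 1861) = sqrt(1040 + 1861) = sqrt(2901)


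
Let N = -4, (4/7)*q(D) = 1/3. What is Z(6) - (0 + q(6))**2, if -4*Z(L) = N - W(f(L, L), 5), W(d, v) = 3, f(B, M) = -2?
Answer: 203/144 ≈ 1.4097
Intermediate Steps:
q(D) = 7/12 (q(D) = (7/4)/3 = (7/4)*(1/3) = 7/12)
Z(L) = 7/4 (Z(L) = -(-4 - 1*3)/4 = -(-4 - 3)/4 = -1/4*(-7) = 7/4)
Z(6) - (0 + q(6))**2 = 7/4 - (0 + 7/12)**2 = 7/4 - (7/12)**2 = 7/4 - 1*49/144 = 7/4 - 49/144 = 203/144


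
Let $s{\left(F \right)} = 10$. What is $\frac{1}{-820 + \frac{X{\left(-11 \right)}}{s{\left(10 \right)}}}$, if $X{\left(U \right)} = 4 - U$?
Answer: $- \frac{2}{1637} \approx -0.0012217$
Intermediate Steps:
$\frac{1}{-820 + \frac{X{\left(-11 \right)}}{s{\left(10 \right)}}} = \frac{1}{-820 + \frac{4 - -11}{10}} = \frac{1}{-820 + \left(4 + 11\right) \frac{1}{10}} = \frac{1}{-820 + 15 \cdot \frac{1}{10}} = \frac{1}{-820 + \frac{3}{2}} = \frac{1}{- \frac{1637}{2}} = - \frac{2}{1637}$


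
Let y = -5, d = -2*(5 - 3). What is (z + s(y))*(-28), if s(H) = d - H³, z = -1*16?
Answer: -2940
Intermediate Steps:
d = -4 (d = -2*2 = -4)
z = -16
s(H) = -4 - H³
(z + s(y))*(-28) = (-16 + (-4 - 1*(-5)³))*(-28) = (-16 + (-4 - 1*(-125)))*(-28) = (-16 + (-4 + 125))*(-28) = (-16 + 121)*(-28) = 105*(-28) = -2940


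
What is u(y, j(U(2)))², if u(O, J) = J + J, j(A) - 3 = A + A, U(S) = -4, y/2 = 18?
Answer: 100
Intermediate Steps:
y = 36 (y = 2*18 = 36)
j(A) = 3 + 2*A (j(A) = 3 + (A + A) = 3 + 2*A)
u(O, J) = 2*J
u(y, j(U(2)))² = (2*(3 + 2*(-4)))² = (2*(3 - 8))² = (2*(-5))² = (-10)² = 100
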